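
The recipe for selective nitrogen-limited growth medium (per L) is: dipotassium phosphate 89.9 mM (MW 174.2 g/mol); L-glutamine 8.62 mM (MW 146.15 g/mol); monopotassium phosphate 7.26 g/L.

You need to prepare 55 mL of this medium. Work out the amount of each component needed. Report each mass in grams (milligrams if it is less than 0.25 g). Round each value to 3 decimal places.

Target volume = 55 mL = 0.055 L.
dipotassium phosphate: 89.9 mmol/L × 174.2 g/mol × 0.055 L ÷ 1000 = 0.861 g
L-glutamine: 8.62 mmol/L × 146.15 mg/mmol × 0.055 L = 69.290 mg
monopotassium phosphate: 7.26 g/L × 0.055 L = 0.399 g

dipotassium phosphate 0.861 g; L-glutamine 69.290 mg; monopotassium phosphate 0.399 g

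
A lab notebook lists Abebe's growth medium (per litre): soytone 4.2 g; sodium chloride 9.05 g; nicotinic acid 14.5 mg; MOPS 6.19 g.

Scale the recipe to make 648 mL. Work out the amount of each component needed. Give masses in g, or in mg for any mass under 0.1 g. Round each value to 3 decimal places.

soytone 2.722 g; sodium chloride 5.864 g; nicotinic acid 9.396 mg; MOPS 4.011 g

Scale factor = 648 mL / 1000 mL = 0.648.
soytone: 4.2 g × (648 mL / 1000 mL) = 2.722 g
sodium chloride: 9.05 g × (648 mL / 1000 mL) = 5.864 g
nicotinic acid: 14.5 mg × (648 mL / 1000 mL) = 9.396 mg
MOPS: 6.19 g × (648 mL / 1000 mL) = 4.011 g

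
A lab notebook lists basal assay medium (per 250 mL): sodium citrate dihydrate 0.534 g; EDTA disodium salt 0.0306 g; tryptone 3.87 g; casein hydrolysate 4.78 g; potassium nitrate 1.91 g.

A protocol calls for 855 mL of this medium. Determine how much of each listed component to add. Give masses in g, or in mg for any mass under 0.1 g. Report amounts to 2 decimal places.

Scale factor = 855 mL / 250 mL = 3.42.
sodium citrate dihydrate: 0.534 g × (855 mL / 250 mL) = 1.83 g
EDTA disodium salt: 0.0306 g × (855 mL / 250 mL) = 0.10 g
tryptone: 3.87 g × (855 mL / 250 mL) = 13.24 g
casein hydrolysate: 4.78 g × (855 mL / 250 mL) = 16.35 g
potassium nitrate: 1.91 g × (855 mL / 250 mL) = 6.53 g

sodium citrate dihydrate 1.83 g; EDTA disodium salt 0.10 g; tryptone 13.24 g; casein hydrolysate 16.35 g; potassium nitrate 6.53 g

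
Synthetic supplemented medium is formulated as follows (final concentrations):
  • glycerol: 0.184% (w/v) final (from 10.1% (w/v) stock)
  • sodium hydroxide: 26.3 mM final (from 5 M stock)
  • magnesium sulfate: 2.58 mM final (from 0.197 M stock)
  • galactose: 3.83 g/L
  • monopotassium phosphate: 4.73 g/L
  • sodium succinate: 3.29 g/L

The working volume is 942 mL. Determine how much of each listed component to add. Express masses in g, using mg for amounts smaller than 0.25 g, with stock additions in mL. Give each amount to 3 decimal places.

Working volume: 942 mL = 0.942 L.
glycerol: dilute stock: 0.184% ÷ 10.1% × 942 mL = 17.161 mL
sodium hydroxide: V = C2·V2/C1 = 26.3 mM × 942 mL ÷ 5000 mM = 4.955 mL
magnesium sulfate: V = C2·V2/C1 = 2.58 mM × 942 mL ÷ 197 mM = 12.337 mL
galactose: 3.83 g/L × 0.942 L = 3.608 g
monopotassium phosphate: 4.73 g/L × 0.942 L = 4.456 g
sodium succinate: 3.29 g/L × 0.942 L = 3.099 g

glycerol 17.161 mL; sodium hydroxide 4.955 mL; magnesium sulfate 12.337 mL; galactose 3.608 g; monopotassium phosphate 4.456 g; sodium succinate 3.099 g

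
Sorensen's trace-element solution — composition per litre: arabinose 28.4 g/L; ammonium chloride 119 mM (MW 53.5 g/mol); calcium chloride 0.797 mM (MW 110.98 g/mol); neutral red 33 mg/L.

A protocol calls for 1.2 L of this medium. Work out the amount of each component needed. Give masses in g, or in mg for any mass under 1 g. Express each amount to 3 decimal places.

arabinose 34.080 g; ammonium chloride 7.640 g; calcium chloride 106.141 mg; neutral red 39.600 mg

Scale factor relative to 1 L: 1.2.
arabinose: 28.4 g/L × 1.2 L = 34.080 g
ammonium chloride: 119 mmol/L × 53.5 g/mol × 1.2 L ÷ 1000 = 7.640 g
calcium chloride: 0.797 mmol/L × 110.98 mg/mmol × 1.2 L = 106.141 mg
neutral red: 33 mg/L × 1.2 L = 39.600 mg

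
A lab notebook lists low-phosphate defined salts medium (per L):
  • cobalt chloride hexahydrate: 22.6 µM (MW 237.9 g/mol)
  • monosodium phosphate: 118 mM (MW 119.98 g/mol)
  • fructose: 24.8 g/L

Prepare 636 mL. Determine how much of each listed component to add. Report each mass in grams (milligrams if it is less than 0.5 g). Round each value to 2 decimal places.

cobalt chloride hexahydrate 3.42 mg; monosodium phosphate 9.00 g; fructose 15.77 g

Target volume = 636 mL = 0.636 L.
cobalt chloride hexahydrate: 22.6 µmol/L × 237.9 g/mol × 0.636 L ÷ 1000 = 3.42 mg
monosodium phosphate: 118 mmol/L × 119.98 g/mol × 0.636 L ÷ 1000 = 9.00 g
fructose: 24.8 g/L × 0.636 L = 15.77 g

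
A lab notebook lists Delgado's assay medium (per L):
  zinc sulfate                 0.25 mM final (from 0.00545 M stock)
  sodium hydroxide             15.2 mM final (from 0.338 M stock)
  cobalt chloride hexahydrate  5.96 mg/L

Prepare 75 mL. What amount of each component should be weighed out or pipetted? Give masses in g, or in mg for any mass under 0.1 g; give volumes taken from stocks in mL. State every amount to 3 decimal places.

zinc sulfate 3.440 mL; sodium hydroxide 3.373 mL; cobalt chloride hexahydrate 0.447 mg

Target volume = 75 mL = 0.075 L.
zinc sulfate: dilute stock: 0.25 mM × 75 mL ÷ 5.45 mM = 3.440 mL
sodium hydroxide: C1V1 = C2V2 → 15.2 mM × 75 mL ÷ 338 mM = 3.373 mL
cobalt chloride hexahydrate: 5.96 mg/L × 0.075 L = 0.447 mg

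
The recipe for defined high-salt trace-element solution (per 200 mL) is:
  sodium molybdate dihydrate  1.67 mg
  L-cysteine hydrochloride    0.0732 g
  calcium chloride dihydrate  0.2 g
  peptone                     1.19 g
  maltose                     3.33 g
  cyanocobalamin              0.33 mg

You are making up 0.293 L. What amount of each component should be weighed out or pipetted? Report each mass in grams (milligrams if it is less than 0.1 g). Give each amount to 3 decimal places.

Ratio of target to recipe volume: 293 / 200 = 1.465.
sodium molybdate dihydrate: 1.67 mg × (293 mL / 200 mL) = 2.447 mg
L-cysteine hydrochloride: 0.0732 g × (293 mL / 200 mL) = 0.107 g
calcium chloride dihydrate: 0.2 g × (293 mL / 200 mL) = 0.293 g
peptone: 1.19 g × (293 mL / 200 mL) = 1.743 g
maltose: 3.33 g × (293 mL / 200 mL) = 4.878 g
cyanocobalamin: 0.33 mg × (293 mL / 200 mL) = 0.483 mg

sodium molybdate dihydrate 2.447 mg; L-cysteine hydrochloride 0.107 g; calcium chloride dihydrate 0.293 g; peptone 1.743 g; maltose 4.878 g; cyanocobalamin 0.483 mg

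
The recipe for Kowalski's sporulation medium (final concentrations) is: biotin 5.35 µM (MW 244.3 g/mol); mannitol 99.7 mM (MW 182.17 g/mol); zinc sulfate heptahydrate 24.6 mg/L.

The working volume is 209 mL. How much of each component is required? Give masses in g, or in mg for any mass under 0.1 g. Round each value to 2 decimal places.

Target volume = 209 mL = 0.209 L.
biotin: 5.35 µmol/L × 244.3 g/mol × 0.209 L ÷ 1000 = 0.27 mg
mannitol: 99.7 mmol/L × 182.17 g/mol × 0.209 L ÷ 1000 = 3.80 g
zinc sulfate heptahydrate: 24.6 mg/L × 0.209 L = 5.14 mg

biotin 0.27 mg; mannitol 3.80 g; zinc sulfate heptahydrate 5.14 mg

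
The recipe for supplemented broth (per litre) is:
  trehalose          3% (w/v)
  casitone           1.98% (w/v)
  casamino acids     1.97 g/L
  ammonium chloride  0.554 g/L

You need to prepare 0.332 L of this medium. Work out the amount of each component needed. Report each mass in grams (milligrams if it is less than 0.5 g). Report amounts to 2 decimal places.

trehalose 9.96 g; casitone 6.57 g; casamino acids 0.65 g; ammonium chloride 183.93 mg

Scale factor relative to 1 L: 0.332.
trehalose: 3 g per 100 mL × 332 mL ÷ 100 = 9.96 g
casitone: 1.98% w/v = 19.8 g/L → 19.8 × 0.332 L = 6.57 g
casamino acids: 1.97 g/L × 0.332 L = 0.65 g
ammonium chloride: 0.554 g/L × 0.332 L = 0.183928 g = 183.93 mg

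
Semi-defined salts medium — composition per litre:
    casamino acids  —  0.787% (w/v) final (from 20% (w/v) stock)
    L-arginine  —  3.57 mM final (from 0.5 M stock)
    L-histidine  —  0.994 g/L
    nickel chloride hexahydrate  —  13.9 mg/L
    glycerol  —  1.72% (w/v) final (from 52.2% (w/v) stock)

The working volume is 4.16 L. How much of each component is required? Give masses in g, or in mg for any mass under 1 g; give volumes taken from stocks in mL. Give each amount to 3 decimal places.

Working volume: 4.16 L.
casamino acids: V = C2·V2/C1 = 0.787% ÷ 20% × 4160 mL = 163.696 mL
L-arginine: V = C2·V2/C1 = 3.57 mM × 4160 mL ÷ 500 mM = 29.702 mL
L-histidine: 0.994 g/L × 4.16 L = 4.135 g
nickel chloride hexahydrate: 13.9 mg/L × 4.16 L = 57.824 mg
glycerol: V = C2·V2/C1 = 1.72% ÷ 52.2% × 4160 mL = 137.073 mL

casamino acids 163.696 mL; L-arginine 29.702 mL; L-histidine 4.135 g; nickel chloride hexahydrate 57.824 mg; glycerol 137.073 mL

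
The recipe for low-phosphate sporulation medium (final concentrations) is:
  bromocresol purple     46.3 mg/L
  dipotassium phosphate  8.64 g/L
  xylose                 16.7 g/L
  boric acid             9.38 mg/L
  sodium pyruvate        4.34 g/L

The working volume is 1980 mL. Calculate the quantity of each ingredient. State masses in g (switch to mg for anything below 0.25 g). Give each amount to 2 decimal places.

bromocresol purple 91.67 mg; dipotassium phosphate 17.11 g; xylose 33.07 g; boric acid 18.57 mg; sodium pyruvate 8.59 g

Target volume = 1980 mL = 1.98 L.
bromocresol purple: 46.3 mg/L × 1.98 L = 91.67 mg
dipotassium phosphate: 8.64 g/L × 1.98 L = 17.11 g
xylose: 16.7 g/L × 1.98 L = 33.07 g
boric acid: 9.38 mg/L × 1.98 L = 18.57 mg
sodium pyruvate: 4.34 g/L × 1.98 L = 8.59 g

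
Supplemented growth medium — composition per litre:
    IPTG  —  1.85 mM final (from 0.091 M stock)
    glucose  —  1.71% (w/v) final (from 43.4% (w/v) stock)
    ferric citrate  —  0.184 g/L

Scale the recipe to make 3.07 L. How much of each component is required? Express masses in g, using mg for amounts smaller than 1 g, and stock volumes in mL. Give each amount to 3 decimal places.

Scale factor relative to 1 L: 3.07.
IPTG: dilute stock: 1.85 mM × 3070 mL ÷ 91 mM = 62.412 mL
glucose: dilute stock: 1.71% ÷ 43.4% × 3070 mL = 120.961 mL
ferric citrate: 0.184 g/L × 3.07 L = 0.56488 g = 564.880 mg

IPTG 62.412 mL; glucose 120.961 mL; ferric citrate 564.880 mg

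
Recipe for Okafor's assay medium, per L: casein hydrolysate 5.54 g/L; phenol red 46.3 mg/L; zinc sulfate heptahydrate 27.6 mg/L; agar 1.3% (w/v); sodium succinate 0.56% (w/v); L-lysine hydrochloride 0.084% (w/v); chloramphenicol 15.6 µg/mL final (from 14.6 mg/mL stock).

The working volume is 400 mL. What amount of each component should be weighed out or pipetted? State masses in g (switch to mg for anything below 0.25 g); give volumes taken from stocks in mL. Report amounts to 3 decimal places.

Working volume: 400 mL = 0.4 L.
casein hydrolysate: 5.54 g/L × 0.4 L = 2.216 g
phenol red: 46.3 mg/L × 0.4 L = 18.520 mg
zinc sulfate heptahydrate: 27.6 mg/L × 0.4 L = 11.040 mg
agar: 1.3 g per 100 mL × 400 mL ÷ 100 = 5.200 g
sodium succinate: 0.56% w/v = 5.6 g/L → 5.6 × 0.4 L = 2.240 g
L-lysine hydrochloride: 0.084 g per 100 mL × 400 mL ÷ 100 = 0.336 g
chloramphenicol: dilute stock: 15.6 µg/mL × 400 mL ÷ 14600 µg/mL = 0.427 mL

casein hydrolysate 2.216 g; phenol red 18.520 mg; zinc sulfate heptahydrate 11.040 mg; agar 5.200 g; sodium succinate 2.240 g; L-lysine hydrochloride 0.336 g; chloramphenicol 0.427 mL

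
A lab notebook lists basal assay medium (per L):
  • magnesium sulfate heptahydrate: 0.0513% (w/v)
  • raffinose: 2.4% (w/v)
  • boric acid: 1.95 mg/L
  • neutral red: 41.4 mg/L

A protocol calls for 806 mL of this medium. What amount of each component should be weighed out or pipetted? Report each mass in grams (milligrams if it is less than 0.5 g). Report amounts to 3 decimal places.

Scale factor relative to 1 L: 0.806.
magnesium sulfate heptahydrate: 0.0513 g per 100 mL × 806 mL ÷ 100 = 0.413478 g = 413.478 mg
raffinose: 2.4% w/v = 24 g/L → 24 × 0.806 L = 19.344 g
boric acid: 1.95 mg/L × 0.806 L = 1.572 mg
neutral red: 41.4 mg/L × 0.806 L = 33.368 mg

magnesium sulfate heptahydrate 413.478 mg; raffinose 19.344 g; boric acid 1.572 mg; neutral red 33.368 mg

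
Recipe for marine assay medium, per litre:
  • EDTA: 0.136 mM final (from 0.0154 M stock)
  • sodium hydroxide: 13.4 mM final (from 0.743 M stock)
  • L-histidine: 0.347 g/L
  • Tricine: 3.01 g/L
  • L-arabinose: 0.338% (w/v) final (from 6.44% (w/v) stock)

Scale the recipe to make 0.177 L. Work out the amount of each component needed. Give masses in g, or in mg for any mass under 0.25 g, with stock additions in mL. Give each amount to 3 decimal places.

EDTA 1.563 mL; sodium hydroxide 3.192 mL; L-histidine 61.419 mg; Tricine 0.533 g; L-arabinose 9.290 mL

Working volume: 0.177 L.
EDTA: V = C2·V2/C1 = 0.136 mM × 177 mL ÷ 15.4 mM = 1.563 mL
sodium hydroxide: dilute stock: 13.4 mM × 177 mL ÷ 743 mM = 3.192 mL
L-histidine: 0.347 g/L × 0.177 L = 0.061419 g = 61.419 mg
Tricine: 3.01 g/L × 0.177 L = 0.533 g
L-arabinose: C1V1 = C2V2 → 0.338% ÷ 6.44% × 177 mL = 9.290 mL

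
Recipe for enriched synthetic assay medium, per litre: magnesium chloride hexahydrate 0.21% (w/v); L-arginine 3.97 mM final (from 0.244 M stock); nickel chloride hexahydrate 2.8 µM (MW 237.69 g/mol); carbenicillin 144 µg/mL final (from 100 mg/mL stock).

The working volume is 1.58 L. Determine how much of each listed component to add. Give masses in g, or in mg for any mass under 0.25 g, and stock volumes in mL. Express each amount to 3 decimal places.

Working volume: 1.58 L.
magnesium chloride hexahydrate: 0.21 g per 100 mL × 1580 mL ÷ 100 = 3.318 g
L-arginine: dilute stock: 3.97 mM × 1580 mL ÷ 244 mM = 25.707 mL
nickel chloride hexahydrate: 2.8 µmol/L × 237.69 g/mol × 1.58 L ÷ 1000 = 1.052 mg
carbenicillin: C1V1 = C2V2 → 144 µg/mL × 1580 mL ÷ 100000 µg/mL = 2.275 mL

magnesium chloride hexahydrate 3.318 g; L-arginine 25.707 mL; nickel chloride hexahydrate 1.052 mg; carbenicillin 2.275 mL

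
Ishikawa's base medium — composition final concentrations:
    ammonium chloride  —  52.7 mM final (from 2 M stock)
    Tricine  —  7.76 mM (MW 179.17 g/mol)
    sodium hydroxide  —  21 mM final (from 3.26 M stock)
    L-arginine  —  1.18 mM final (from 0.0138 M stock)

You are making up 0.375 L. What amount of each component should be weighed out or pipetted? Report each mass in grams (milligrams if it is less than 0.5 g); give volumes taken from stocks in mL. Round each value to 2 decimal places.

Scale factor relative to 1 L: 0.375.
ammonium chloride: V = C2·V2/C1 = 52.7 mM × 375 mL ÷ 2000 mM = 9.88 mL
Tricine: 7.76 mmol/L × 179.17 g/mol × 0.375 L ÷ 1000 = 0.52 g
sodium hydroxide: C1V1 = C2V2 → 21 mM × 375 mL ÷ 3260 mM = 2.42 mL
L-arginine: V = C2·V2/C1 = 1.18 mM × 375 mL ÷ 13.8 mM = 32.07 mL

ammonium chloride 9.88 mL; Tricine 0.52 g; sodium hydroxide 2.42 mL; L-arginine 32.07 mL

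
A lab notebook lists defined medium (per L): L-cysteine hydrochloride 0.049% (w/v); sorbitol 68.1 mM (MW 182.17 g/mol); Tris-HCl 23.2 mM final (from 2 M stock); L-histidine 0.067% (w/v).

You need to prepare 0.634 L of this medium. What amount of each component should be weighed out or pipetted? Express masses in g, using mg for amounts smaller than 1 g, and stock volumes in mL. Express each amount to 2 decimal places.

Scale factor relative to 1 L: 0.634.
L-cysteine hydrochloride: 0.049 g per 100 mL × 634 mL ÷ 100 = 0.31066 g = 310.66 mg
sorbitol: 68.1 mmol/L × 182.17 g/mol × 0.634 L ÷ 1000 = 7.87 g
Tris-HCl: C1V1 = C2V2 → 23.2 mM × 634 mL ÷ 2000 mM = 7.35 mL
L-histidine: 0.067% w/v = 0.67 g/L → 0.67 × 0.634 L = 0.42478 g = 424.78 mg

L-cysteine hydrochloride 310.66 mg; sorbitol 7.87 g; Tris-HCl 7.35 mL; L-histidine 424.78 mg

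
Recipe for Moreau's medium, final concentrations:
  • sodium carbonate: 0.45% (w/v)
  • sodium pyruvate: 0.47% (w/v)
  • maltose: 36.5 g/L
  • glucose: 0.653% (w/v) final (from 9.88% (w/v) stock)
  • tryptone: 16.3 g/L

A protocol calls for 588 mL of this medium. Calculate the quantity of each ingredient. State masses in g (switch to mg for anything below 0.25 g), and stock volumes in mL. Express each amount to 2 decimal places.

sodium carbonate 2.65 g; sodium pyruvate 2.76 g; maltose 21.46 g; glucose 38.86 mL; tryptone 9.58 g

Scale factor relative to 1 L: 0.588.
sodium carbonate: 0.45% w/v = 4.5 g/L → 4.5 × 0.588 L = 2.65 g
sodium pyruvate: 0.47 g per 100 mL × 588 mL ÷ 100 = 2.76 g
maltose: 36.5 g/L × 0.588 L = 21.46 g
glucose: V = C2·V2/C1 = 0.653% ÷ 9.88% × 588 mL = 38.86 mL
tryptone: 16.3 g/L × 0.588 L = 9.58 g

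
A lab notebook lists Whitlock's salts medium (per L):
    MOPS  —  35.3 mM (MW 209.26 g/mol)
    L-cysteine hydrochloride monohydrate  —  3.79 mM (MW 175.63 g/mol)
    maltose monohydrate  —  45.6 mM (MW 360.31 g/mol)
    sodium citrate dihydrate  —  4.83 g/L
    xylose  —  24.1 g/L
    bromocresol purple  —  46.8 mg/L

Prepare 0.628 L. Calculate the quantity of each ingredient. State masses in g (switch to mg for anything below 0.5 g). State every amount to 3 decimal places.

Scale factor relative to 1 L: 0.628.
MOPS: 35.3 mmol/L × 209.26 g/mol × 0.628 L ÷ 1000 = 4.639 g
L-cysteine hydrochloride monohydrate: 3.79 mmol/L × 175.63 mg/mmol × 0.628 L = 418.020 mg
maltose monohydrate: 45.6 mmol/L × 360.31 g/mol × 0.628 L ÷ 1000 = 10.318 g
sodium citrate dihydrate: 4.83 g/L × 0.628 L = 3.033 g
xylose: 24.1 g/L × 0.628 L = 15.135 g
bromocresol purple: 46.8 mg/L × 0.628 L = 29.390 mg

MOPS 4.639 g; L-cysteine hydrochloride monohydrate 418.020 mg; maltose monohydrate 10.318 g; sodium citrate dihydrate 3.033 g; xylose 15.135 g; bromocresol purple 29.390 mg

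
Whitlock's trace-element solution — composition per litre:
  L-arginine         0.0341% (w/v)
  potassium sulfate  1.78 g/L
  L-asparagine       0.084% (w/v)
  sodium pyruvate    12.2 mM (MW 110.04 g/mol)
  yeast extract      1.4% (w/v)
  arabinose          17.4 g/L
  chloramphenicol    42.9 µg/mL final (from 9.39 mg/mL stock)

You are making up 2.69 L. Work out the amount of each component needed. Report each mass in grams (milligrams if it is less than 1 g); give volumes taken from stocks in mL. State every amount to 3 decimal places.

Scale factor relative to 1 L: 2.69.
L-arginine: 0.0341% w/v = 0.341 g/L → 0.341 × 2.69 L = 0.91729 g = 917.290 mg
potassium sulfate: 1.78 g/L × 2.69 L = 4.788 g
L-asparagine: 0.084 g per 100 mL × 2690 mL ÷ 100 = 2.260 g
sodium pyruvate: 12.2 mmol/L × 110.04 g/mol × 2.69 L ÷ 1000 = 3.611 g
yeast extract: 1.4 g per 100 mL × 2690 mL ÷ 100 = 37.660 g
arabinose: 17.4 g/L × 2.69 L = 46.806 g
chloramphenicol: C1V1 = C2V2 → 42.9 µg/mL × 2690 mL ÷ 9390 µg/mL = 12.290 mL

L-arginine 917.290 mg; potassium sulfate 4.788 g; L-asparagine 2.260 g; sodium pyruvate 3.611 g; yeast extract 37.660 g; arabinose 46.806 g; chloramphenicol 12.290 mL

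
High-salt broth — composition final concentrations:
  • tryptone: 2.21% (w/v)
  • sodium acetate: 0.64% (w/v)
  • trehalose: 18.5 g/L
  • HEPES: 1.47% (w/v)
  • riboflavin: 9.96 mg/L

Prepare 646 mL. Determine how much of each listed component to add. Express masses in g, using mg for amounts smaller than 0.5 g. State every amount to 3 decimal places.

Working volume: 646 mL = 0.646 L.
tryptone: 2.21% w/v = 22.1 g/L → 22.1 × 0.646 L = 14.277 g
sodium acetate: 0.64% w/v = 6.4 g/L → 6.4 × 0.646 L = 4.134 g
trehalose: 18.5 g/L × 0.646 L = 11.951 g
HEPES: 1.47 g per 100 mL × 646 mL ÷ 100 = 9.496 g
riboflavin: 9.96 mg/L × 0.646 L = 6.434 mg

tryptone 14.277 g; sodium acetate 4.134 g; trehalose 11.951 g; HEPES 9.496 g; riboflavin 6.434 mg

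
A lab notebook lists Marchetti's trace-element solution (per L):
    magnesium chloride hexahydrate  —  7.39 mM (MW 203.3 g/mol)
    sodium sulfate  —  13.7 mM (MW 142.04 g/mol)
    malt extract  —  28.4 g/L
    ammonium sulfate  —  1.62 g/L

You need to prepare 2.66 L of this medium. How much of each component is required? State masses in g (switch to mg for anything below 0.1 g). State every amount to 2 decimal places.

magnesium chloride hexahydrate 4.00 g; sodium sulfate 5.18 g; malt extract 75.54 g; ammonium sulfate 4.31 g

Scale factor relative to 1 L: 2.66.
magnesium chloride hexahydrate: 7.39 mmol/L × 203.3 g/mol × 2.66 L ÷ 1000 = 4.00 g
sodium sulfate: 13.7 mmol/L × 142.04 g/mol × 2.66 L ÷ 1000 = 5.18 g
malt extract: 28.4 g/L × 2.66 L = 75.54 g
ammonium sulfate: 1.62 g/L × 2.66 L = 4.31 g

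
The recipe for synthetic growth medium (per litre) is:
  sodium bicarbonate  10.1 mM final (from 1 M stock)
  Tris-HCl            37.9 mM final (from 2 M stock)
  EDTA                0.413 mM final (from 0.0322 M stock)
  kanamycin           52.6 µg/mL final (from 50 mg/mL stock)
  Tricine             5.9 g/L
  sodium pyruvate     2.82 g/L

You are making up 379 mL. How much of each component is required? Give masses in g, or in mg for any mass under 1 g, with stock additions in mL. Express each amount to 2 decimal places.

sodium bicarbonate 3.83 mL; Tris-HCl 7.18 mL; EDTA 4.86 mL; kanamycin 0.40 mL; Tricine 2.24 g; sodium pyruvate 1.07 g

Scale factor relative to 1 L: 0.379.
sodium bicarbonate: dilute stock: 10.1 mM × 379 mL ÷ 1000 mM = 3.83 mL
Tris-HCl: V = C2·V2/C1 = 37.9 mM × 379 mL ÷ 2000 mM = 7.18 mL
EDTA: C1V1 = C2V2 → 0.413 mM × 379 mL ÷ 32.2 mM = 4.86 mL
kanamycin: C1V1 = C2V2 → 52.6 µg/mL × 379 mL ÷ 50000 µg/mL = 0.40 mL
Tricine: 5.9 g/L × 0.379 L = 2.24 g
sodium pyruvate: 2.82 g/L × 0.379 L = 1.07 g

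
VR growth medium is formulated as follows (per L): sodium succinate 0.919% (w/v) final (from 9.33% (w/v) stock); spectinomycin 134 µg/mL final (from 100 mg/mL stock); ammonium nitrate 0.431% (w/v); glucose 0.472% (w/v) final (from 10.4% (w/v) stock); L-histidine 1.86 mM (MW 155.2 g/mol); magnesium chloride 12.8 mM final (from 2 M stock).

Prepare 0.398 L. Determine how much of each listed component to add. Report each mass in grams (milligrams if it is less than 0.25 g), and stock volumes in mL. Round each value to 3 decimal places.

Working volume: 0.398 L.
sodium succinate: V = C2·V2/C1 = 0.919% ÷ 9.33% × 398 mL = 39.203 mL
spectinomycin: V = C2·V2/C1 = 134 µg/mL × 398 mL ÷ 100000 µg/mL = 0.533 mL
ammonium nitrate: 0.431 g per 100 mL × 398 mL ÷ 100 = 1.715 g
glucose: C1V1 = C2V2 → 0.472% ÷ 10.4% × 398 mL = 18.063 mL
L-histidine: 1.86 mmol/L × 155.2 mg/mmol × 0.398 L = 114.891 mg
magnesium chloride: V = C2·V2/C1 = 12.8 mM × 398 mL ÷ 2000 mM = 2.547 mL

sodium succinate 39.203 mL; spectinomycin 0.533 mL; ammonium nitrate 1.715 g; glucose 18.063 mL; L-histidine 114.891 mg; magnesium chloride 2.547 mL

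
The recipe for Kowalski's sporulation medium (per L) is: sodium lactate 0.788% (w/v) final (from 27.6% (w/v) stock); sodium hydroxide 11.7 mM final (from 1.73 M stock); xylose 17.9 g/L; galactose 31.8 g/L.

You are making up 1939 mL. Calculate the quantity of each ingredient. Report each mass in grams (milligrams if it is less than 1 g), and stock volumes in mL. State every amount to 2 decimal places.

sodium lactate 55.36 mL; sodium hydroxide 13.11 mL; xylose 34.71 g; galactose 61.66 g

Target volume = 1939 mL = 1.939 L.
sodium lactate: dilute stock: 0.788% ÷ 27.6% × 1939 mL = 55.36 mL
sodium hydroxide: V = C2·V2/C1 = 11.7 mM × 1939 mL ÷ 1730 mM = 13.11 mL
xylose: 17.9 g/L × 1.939 L = 34.71 g
galactose: 31.8 g/L × 1.939 L = 61.66 g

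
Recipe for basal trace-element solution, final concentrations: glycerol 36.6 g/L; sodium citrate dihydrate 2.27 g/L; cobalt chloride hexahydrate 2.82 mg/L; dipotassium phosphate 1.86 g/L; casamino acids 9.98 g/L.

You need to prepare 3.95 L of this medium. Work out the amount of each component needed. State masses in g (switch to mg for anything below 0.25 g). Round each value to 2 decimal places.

glycerol 144.57 g; sodium citrate dihydrate 8.97 g; cobalt chloride hexahydrate 11.14 mg; dipotassium phosphate 7.35 g; casamino acids 39.42 g

Working volume: 3.95 L.
glycerol: 36.6 g/L × 3.95 L = 144.57 g
sodium citrate dihydrate: 2.27 g/L × 3.95 L = 8.97 g
cobalt chloride hexahydrate: 2.82 mg/L × 3.95 L = 11.14 mg
dipotassium phosphate: 1.86 g/L × 3.95 L = 7.35 g
casamino acids: 9.98 g/L × 3.95 L = 39.42 g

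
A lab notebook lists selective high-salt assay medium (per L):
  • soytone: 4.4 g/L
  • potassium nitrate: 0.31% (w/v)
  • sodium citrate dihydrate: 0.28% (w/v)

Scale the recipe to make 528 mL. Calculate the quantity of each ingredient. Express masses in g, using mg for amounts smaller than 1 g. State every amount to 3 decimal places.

Scale factor relative to 1 L: 0.528.
soytone: 4.4 g/L × 0.528 L = 2.323 g
potassium nitrate: 0.31 g per 100 mL × 528 mL ÷ 100 = 1.637 g
sodium citrate dihydrate: 0.28 g per 100 mL × 528 mL ÷ 100 = 1.478 g

soytone 2.323 g; potassium nitrate 1.637 g; sodium citrate dihydrate 1.478 g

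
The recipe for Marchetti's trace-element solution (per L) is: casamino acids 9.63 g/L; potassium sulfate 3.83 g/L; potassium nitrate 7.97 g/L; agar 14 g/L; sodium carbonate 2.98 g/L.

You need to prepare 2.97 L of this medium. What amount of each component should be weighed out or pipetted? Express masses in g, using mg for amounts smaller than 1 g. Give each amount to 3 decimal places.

Scale factor relative to 1 L: 2.97.
casamino acids: 9.63 g/L × 2.97 L = 28.601 g
potassium sulfate: 3.83 g/L × 2.97 L = 11.375 g
potassium nitrate: 7.97 g/L × 2.97 L = 23.671 g
agar: 14 g/L × 2.97 L = 41.580 g
sodium carbonate: 2.98 g/L × 2.97 L = 8.851 g

casamino acids 28.601 g; potassium sulfate 11.375 g; potassium nitrate 23.671 g; agar 41.580 g; sodium carbonate 8.851 g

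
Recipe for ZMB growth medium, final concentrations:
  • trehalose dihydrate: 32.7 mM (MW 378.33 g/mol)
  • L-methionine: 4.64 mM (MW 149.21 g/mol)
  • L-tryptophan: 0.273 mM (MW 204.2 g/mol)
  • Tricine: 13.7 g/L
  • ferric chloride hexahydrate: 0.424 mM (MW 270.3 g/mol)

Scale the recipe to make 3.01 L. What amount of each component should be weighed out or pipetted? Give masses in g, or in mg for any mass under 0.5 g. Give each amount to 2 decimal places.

trehalose dihydrate 37.24 g; L-methionine 2.08 g; L-tryptophan 167.80 mg; Tricine 41.24 g; ferric chloride hexahydrate 344.97 mg

Scale factor relative to 1 L: 3.01.
trehalose dihydrate: 32.7 mmol/L × 378.33 g/mol × 3.01 L ÷ 1000 = 37.24 g
L-methionine: 4.64 mmol/L × 149.21 g/mol × 3.01 L ÷ 1000 = 2.08 g
L-tryptophan: 0.273 mmol/L × 204.2 mg/mmol × 3.01 L = 167.80 mg
Tricine: 13.7 g/L × 3.01 L = 41.24 g
ferric chloride hexahydrate: 0.424 mmol/L × 270.3 mg/mmol × 3.01 L = 344.97 mg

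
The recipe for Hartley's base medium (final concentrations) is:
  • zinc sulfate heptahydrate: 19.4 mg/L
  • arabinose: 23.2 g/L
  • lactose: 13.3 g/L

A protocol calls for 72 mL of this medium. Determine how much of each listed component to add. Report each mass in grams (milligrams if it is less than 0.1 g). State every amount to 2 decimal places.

zinc sulfate heptahydrate 1.40 mg; arabinose 1.67 g; lactose 0.96 g

Scale factor relative to 1 L: 0.072.
zinc sulfate heptahydrate: 19.4 mg/L × 0.072 L = 1.40 mg
arabinose: 23.2 g/L × 0.072 L = 1.67 g
lactose: 13.3 g/L × 0.072 L = 0.96 g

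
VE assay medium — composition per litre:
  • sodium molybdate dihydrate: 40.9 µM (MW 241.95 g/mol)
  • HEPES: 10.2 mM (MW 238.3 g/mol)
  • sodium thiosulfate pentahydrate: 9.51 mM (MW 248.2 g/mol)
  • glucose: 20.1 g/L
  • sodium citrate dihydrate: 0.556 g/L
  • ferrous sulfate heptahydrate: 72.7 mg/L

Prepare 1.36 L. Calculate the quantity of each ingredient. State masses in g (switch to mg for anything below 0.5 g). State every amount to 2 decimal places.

sodium molybdate dihydrate 13.46 mg; HEPES 3.31 g; sodium thiosulfate pentahydrate 3.21 g; glucose 27.34 g; sodium citrate dihydrate 0.76 g; ferrous sulfate heptahydrate 98.87 mg

Working volume: 1.36 L.
sodium molybdate dihydrate: 40.9 µmol/L × 241.95 g/mol × 1.36 L ÷ 1000 = 13.46 mg
HEPES: 10.2 mmol/L × 238.3 g/mol × 1.36 L ÷ 1000 = 3.31 g
sodium thiosulfate pentahydrate: 9.51 mmol/L × 248.2 g/mol × 1.36 L ÷ 1000 = 3.21 g
glucose: 20.1 g/L × 1.36 L = 27.34 g
sodium citrate dihydrate: 0.556 g/L × 1.36 L = 0.76 g
ferrous sulfate heptahydrate: 72.7 mg/L × 1.36 L = 98.87 mg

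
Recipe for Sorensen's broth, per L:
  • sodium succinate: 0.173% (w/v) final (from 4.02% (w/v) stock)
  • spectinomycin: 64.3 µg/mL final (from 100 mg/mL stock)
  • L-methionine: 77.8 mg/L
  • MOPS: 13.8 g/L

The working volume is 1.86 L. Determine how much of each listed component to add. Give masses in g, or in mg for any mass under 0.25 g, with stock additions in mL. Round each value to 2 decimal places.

sodium succinate 80.04 mL; spectinomycin 1.20 mL; L-methionine 144.71 mg; MOPS 25.67 g

Scale factor relative to 1 L: 1.86.
sodium succinate: dilute stock: 0.173% ÷ 4.02% × 1860 mL = 80.04 mL
spectinomycin: C1V1 = C2V2 → 64.3 µg/mL × 1860 mL ÷ 100000 µg/mL = 1.20 mL
L-methionine: 77.8 mg/L × 1.86 L = 144.71 mg
MOPS: 13.8 g/L × 1.86 L = 25.67 g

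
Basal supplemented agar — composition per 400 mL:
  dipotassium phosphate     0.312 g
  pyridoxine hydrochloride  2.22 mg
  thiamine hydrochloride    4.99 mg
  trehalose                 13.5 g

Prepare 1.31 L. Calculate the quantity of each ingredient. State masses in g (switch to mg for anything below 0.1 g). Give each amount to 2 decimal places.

Scale factor = 1310 mL / 400 mL = 3.275.
dipotassium phosphate: 0.312 g × (1310 mL / 400 mL) = 1.02 g
pyridoxine hydrochloride: 2.22 mg × (1310 mL / 400 mL) = 7.27 mg
thiamine hydrochloride: 4.99 mg × (1310 mL / 400 mL) = 16.34 mg
trehalose: 13.5 g × (1310 mL / 400 mL) = 44.21 g

dipotassium phosphate 1.02 g; pyridoxine hydrochloride 7.27 mg; thiamine hydrochloride 16.34 mg; trehalose 44.21 g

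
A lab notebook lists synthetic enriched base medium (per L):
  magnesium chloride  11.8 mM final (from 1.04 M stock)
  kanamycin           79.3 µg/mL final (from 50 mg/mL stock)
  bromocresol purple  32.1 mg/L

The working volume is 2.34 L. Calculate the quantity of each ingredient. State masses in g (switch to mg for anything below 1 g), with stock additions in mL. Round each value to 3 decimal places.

magnesium chloride 26.550 mL; kanamycin 3.711 mL; bromocresol purple 75.114 mg

Working volume: 2.34 L.
magnesium chloride: dilute stock: 11.8 mM × 2340 mL ÷ 1040 mM = 26.550 mL
kanamycin: dilute stock: 79.3 µg/mL × 2340 mL ÷ 50000 µg/mL = 3.711 mL
bromocresol purple: 32.1 mg/L × 2.34 L = 75.114 mg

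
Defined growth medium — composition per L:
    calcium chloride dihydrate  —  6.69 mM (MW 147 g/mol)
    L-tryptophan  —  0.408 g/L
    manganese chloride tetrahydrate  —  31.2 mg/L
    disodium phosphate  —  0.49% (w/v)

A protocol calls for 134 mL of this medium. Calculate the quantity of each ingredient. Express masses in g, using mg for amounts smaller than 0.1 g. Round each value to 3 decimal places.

calcium chloride dihydrate 0.132 g; L-tryptophan 54.672 mg; manganese chloride tetrahydrate 4.181 mg; disodium phosphate 0.657 g

Target volume = 134 mL = 0.134 L.
calcium chloride dihydrate: 6.69 mmol/L × 147 g/mol × 0.134 L ÷ 1000 = 0.132 g
L-tryptophan: 0.408 g/L × 0.134 L = 0.054672 g = 54.672 mg
manganese chloride tetrahydrate: 31.2 mg/L × 0.134 L = 4.181 mg
disodium phosphate: 0.49 g per 100 mL × 134 mL ÷ 100 = 0.657 g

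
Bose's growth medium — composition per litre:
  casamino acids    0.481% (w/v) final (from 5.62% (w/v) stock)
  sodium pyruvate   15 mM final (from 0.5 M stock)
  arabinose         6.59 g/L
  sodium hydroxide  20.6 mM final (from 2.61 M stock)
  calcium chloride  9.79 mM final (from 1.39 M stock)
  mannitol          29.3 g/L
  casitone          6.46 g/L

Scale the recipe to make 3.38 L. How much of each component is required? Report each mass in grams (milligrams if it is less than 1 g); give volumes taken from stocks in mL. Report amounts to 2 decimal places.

Scale factor relative to 1 L: 3.38.
casamino acids: V = C2·V2/C1 = 0.481% ÷ 5.62% × 3380 mL = 289.28 mL
sodium pyruvate: V = C2·V2/C1 = 15 mM × 3380 mL ÷ 500 mM = 101.40 mL
arabinose: 6.59 g/L × 3.38 L = 22.27 g
sodium hydroxide: V = C2·V2/C1 = 20.6 mM × 3380 mL ÷ 2610 mM = 26.68 mL
calcium chloride: dilute stock: 9.79 mM × 3380 mL ÷ 1390 mM = 23.81 mL
mannitol: 29.3 g/L × 3.38 L = 99.03 g
casitone: 6.46 g/L × 3.38 L = 21.83 g

casamino acids 289.28 mL; sodium pyruvate 101.40 mL; arabinose 22.27 g; sodium hydroxide 26.68 mL; calcium chloride 23.81 mL; mannitol 99.03 g; casitone 21.83 g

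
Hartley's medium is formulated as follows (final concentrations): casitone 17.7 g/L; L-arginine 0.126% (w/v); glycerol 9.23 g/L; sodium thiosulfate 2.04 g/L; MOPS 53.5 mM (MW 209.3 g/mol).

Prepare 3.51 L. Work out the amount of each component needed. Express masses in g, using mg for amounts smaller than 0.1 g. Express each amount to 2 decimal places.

casitone 62.13 g; L-arginine 4.42 g; glycerol 32.40 g; sodium thiosulfate 7.16 g; MOPS 39.30 g

Working volume: 3.51 L.
casitone: 17.7 g/L × 3.51 L = 62.13 g
L-arginine: 0.126% w/v = 1.26 g/L → 1.26 × 3.51 L = 4.42 g
glycerol: 9.23 g/L × 3.51 L = 32.40 g
sodium thiosulfate: 2.04 g/L × 3.51 L = 7.16 g
MOPS: 53.5 mmol/L × 209.3 g/mol × 3.51 L ÷ 1000 = 39.30 g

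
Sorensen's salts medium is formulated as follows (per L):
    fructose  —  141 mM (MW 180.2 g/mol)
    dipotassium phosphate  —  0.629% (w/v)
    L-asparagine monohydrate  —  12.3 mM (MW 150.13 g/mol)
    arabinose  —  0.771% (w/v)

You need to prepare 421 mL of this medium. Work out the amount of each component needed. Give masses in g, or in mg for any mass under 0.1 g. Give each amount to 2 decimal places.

Target volume = 421 mL = 0.421 L.
fructose: 141 mmol/L × 180.2 g/mol × 0.421 L ÷ 1000 = 10.70 g
dipotassium phosphate: 0.629 g per 100 mL × 421 mL ÷ 100 = 2.65 g
L-asparagine monohydrate: 12.3 mmol/L × 150.13 g/mol × 0.421 L ÷ 1000 = 0.78 g
arabinose: 0.771% w/v = 7.71 g/L → 7.71 × 0.421 L = 3.25 g

fructose 10.70 g; dipotassium phosphate 2.65 g; L-asparagine monohydrate 0.78 g; arabinose 3.25 g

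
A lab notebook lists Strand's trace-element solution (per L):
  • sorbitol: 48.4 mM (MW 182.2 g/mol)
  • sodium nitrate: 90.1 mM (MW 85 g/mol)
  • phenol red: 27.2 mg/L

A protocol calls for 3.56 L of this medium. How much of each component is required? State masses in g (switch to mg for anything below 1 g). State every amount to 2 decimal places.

Scale factor relative to 1 L: 3.56.
sorbitol: 48.4 mmol/L × 182.2 g/mol × 3.56 L ÷ 1000 = 31.39 g
sodium nitrate: 90.1 mmol/L × 85 g/mol × 3.56 L ÷ 1000 = 27.26 g
phenol red: 27.2 mg/L × 3.56 L = 96.83 mg

sorbitol 31.39 g; sodium nitrate 27.26 g; phenol red 96.83 mg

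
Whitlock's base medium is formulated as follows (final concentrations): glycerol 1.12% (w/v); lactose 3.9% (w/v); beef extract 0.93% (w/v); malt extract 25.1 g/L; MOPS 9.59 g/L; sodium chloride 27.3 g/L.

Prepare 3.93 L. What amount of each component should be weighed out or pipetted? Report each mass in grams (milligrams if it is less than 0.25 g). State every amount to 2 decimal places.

glycerol 44.02 g; lactose 153.27 g; beef extract 36.55 g; malt extract 98.64 g; MOPS 37.69 g; sodium chloride 107.29 g

Scale factor relative to 1 L: 3.93.
glycerol: 1.12 g per 100 mL × 3930 mL ÷ 100 = 44.02 g
lactose: 3.9% w/v = 39 g/L → 39 × 3.93 L = 153.27 g
beef extract: 0.93% w/v = 9.3 g/L → 9.3 × 3.93 L = 36.55 g
malt extract: 25.1 g/L × 3.93 L = 98.64 g
MOPS: 9.59 g/L × 3.93 L = 37.69 g
sodium chloride: 27.3 g/L × 3.93 L = 107.29 g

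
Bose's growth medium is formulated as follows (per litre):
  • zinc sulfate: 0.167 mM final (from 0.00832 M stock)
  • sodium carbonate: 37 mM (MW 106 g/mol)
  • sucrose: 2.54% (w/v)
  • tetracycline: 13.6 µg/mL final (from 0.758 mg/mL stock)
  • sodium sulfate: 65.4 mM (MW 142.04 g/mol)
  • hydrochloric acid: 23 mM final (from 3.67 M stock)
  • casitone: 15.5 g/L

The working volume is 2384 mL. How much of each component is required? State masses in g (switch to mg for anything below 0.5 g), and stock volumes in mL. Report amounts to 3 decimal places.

Target volume = 2384 mL = 2.384 L.
zinc sulfate: V = C2·V2/C1 = 0.167 mM × 2384 mL ÷ 8.32 mM = 47.852 mL
sodium carbonate: 37 mmol/L × 106 g/mol × 2.384 L ÷ 1000 = 9.350 g
sucrose: 2.54% w/v = 25.4 g/L → 25.4 × 2.384 L = 60.554 g
tetracycline: C1V1 = C2V2 → 13.6 µg/mL × 2384 mL ÷ 758 µg/mL = 42.774 mL
sodium sulfate: 65.4 mmol/L × 142.04 g/mol × 2.384 L ÷ 1000 = 22.146 g
hydrochloric acid: dilute stock: 23 mM × 2384 mL ÷ 3670 mM = 14.941 mL
casitone: 15.5 g/L × 2.384 L = 36.952 g

zinc sulfate 47.852 mL; sodium carbonate 9.350 g; sucrose 60.554 g; tetracycline 42.774 mL; sodium sulfate 22.146 g; hydrochloric acid 14.941 mL; casitone 36.952 g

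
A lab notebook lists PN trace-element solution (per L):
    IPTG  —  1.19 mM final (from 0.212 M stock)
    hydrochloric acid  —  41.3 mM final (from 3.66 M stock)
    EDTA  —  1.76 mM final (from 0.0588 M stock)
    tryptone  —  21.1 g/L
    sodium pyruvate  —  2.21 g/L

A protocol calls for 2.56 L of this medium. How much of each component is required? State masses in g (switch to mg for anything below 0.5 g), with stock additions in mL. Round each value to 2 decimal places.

Scale factor relative to 1 L: 2.56.
IPTG: C1V1 = C2V2 → 1.19 mM × 2560 mL ÷ 212 mM = 14.37 mL
hydrochloric acid: C1V1 = C2V2 → 41.3 mM × 2560 mL ÷ 3660 mM = 28.89 mL
EDTA: V = C2·V2/C1 = 1.76 mM × 2560 mL ÷ 58.8 mM = 76.63 mL
tryptone: 21.1 g/L × 2.56 L = 54.02 g
sodium pyruvate: 2.21 g/L × 2.56 L = 5.66 g

IPTG 14.37 mL; hydrochloric acid 28.89 mL; EDTA 76.63 mL; tryptone 54.02 g; sodium pyruvate 5.66 g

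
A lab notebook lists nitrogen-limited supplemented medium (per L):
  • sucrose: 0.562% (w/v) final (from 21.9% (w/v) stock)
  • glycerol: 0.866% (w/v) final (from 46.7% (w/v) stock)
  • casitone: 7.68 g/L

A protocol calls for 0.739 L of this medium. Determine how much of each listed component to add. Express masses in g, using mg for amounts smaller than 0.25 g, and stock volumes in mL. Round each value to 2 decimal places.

sucrose 18.96 mL; glycerol 13.70 mL; casitone 5.68 g

Scale factor relative to 1 L: 0.739.
sucrose: V = C2·V2/C1 = 0.562% ÷ 21.9% × 739 mL = 18.96 mL
glycerol: C1V1 = C2V2 → 0.866% ÷ 46.7% × 739 mL = 13.70 mL
casitone: 7.68 g/L × 0.739 L = 5.68 g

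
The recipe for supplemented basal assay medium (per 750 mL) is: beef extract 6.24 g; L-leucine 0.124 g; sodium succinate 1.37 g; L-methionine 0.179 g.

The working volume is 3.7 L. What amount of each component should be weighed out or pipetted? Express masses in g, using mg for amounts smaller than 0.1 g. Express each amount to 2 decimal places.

beef extract 30.78 g; L-leucine 0.61 g; sodium succinate 6.76 g; L-methionine 0.88 g

Scale factor = 3700 mL / 750 mL = 4.93333.
beef extract: 6.24 g × (3700 mL / 750 mL) = 30.78 g
L-leucine: 0.124 g × (3700 mL / 750 mL) = 0.61 g
sodium succinate: 1.37 g × (3700 mL / 750 mL) = 6.76 g
L-methionine: 0.179 g × (3700 mL / 750 mL) = 0.88 g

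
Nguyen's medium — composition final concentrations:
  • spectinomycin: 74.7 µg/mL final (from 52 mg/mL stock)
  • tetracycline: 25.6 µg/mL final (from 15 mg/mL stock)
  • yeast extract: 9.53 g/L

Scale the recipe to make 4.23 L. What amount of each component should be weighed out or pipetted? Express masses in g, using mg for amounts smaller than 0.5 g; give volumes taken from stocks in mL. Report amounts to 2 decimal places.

Working volume: 4.23 L.
spectinomycin: dilute stock: 74.7 µg/mL × 4230 mL ÷ 52000 µg/mL = 6.08 mL
tetracycline: V = C2·V2/C1 = 25.6 µg/mL × 4230 mL ÷ 15000 µg/mL = 7.22 mL
yeast extract: 9.53 g/L × 4.23 L = 40.31 g

spectinomycin 6.08 mL; tetracycline 7.22 mL; yeast extract 40.31 g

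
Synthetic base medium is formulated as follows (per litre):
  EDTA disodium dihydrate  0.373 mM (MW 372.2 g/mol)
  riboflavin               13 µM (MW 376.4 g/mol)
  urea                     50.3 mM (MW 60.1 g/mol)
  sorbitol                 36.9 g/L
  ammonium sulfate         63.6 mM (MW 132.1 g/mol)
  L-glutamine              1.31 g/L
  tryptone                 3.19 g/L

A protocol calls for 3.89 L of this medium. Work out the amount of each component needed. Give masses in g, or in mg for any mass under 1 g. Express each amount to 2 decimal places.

Working volume: 3.89 L.
EDTA disodium dihydrate: 0.373 mmol/L × 372.2 mg/mmol × 3.89 L = 540.05 mg
riboflavin: 13 µmol/L × 376.4 g/mol × 3.89 L ÷ 1000 = 19.03 mg
urea: 50.3 mmol/L × 60.1 g/mol × 3.89 L ÷ 1000 = 11.76 g
sorbitol: 36.9 g/L × 3.89 L = 143.54 g
ammonium sulfate: 63.6 mmol/L × 132.1 g/mol × 3.89 L ÷ 1000 = 32.68 g
L-glutamine: 1.31 g/L × 3.89 L = 5.10 g
tryptone: 3.19 g/L × 3.89 L = 12.41 g

EDTA disodium dihydrate 540.05 mg; riboflavin 19.03 mg; urea 11.76 g; sorbitol 143.54 g; ammonium sulfate 32.68 g; L-glutamine 5.10 g; tryptone 12.41 g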